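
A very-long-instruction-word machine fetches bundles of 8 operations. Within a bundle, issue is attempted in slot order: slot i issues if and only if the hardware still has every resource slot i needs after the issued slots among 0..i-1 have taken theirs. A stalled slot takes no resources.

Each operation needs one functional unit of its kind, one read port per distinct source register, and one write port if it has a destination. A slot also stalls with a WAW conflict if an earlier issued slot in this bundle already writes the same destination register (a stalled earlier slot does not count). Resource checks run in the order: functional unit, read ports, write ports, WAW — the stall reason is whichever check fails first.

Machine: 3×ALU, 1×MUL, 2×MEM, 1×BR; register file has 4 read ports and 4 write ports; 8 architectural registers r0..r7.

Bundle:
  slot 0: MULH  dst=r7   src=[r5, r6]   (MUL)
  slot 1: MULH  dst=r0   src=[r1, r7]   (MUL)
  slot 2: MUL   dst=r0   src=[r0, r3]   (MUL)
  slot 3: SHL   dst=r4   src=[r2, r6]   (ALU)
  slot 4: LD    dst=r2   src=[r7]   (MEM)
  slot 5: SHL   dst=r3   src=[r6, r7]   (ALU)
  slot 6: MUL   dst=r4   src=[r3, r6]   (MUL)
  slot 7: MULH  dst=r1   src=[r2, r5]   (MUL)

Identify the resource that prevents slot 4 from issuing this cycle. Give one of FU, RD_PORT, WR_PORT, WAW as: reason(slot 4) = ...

reason(slot 4) = RD_PORT

(0) want 1×MUL +2rd +1wr — yes → AL3|MU0|ME2|BR1|rd2|wr3
(1) want 1×MUL +2rd +1wr — FU → AL3|MU0|ME2|BR1|rd2|wr3
(2) want 1×MUL +2rd +1wr — FU → AL3|MU0|ME2|BR1|rd2|wr3
(3) want 1×ALU +2rd +1wr — yes → AL2|MU0|ME2|BR1|rd0|wr2
(4) want 1×MEM +1rd +1wr — RD_PORT → AL2|MU0|ME2|BR1|rd0|wr2
(5) want 1×ALU +2rd +1wr — RD_PORT → AL2|MU0|ME2|BR1|rd0|wr2
(6) want 1×MUL +2rd +1wr — FU → AL2|MU0|ME2|BR1|rd0|wr2
(7) want 1×MUL +2rd +1wr — FU → AL2|MU0|ME2|BR1|rd0|wr2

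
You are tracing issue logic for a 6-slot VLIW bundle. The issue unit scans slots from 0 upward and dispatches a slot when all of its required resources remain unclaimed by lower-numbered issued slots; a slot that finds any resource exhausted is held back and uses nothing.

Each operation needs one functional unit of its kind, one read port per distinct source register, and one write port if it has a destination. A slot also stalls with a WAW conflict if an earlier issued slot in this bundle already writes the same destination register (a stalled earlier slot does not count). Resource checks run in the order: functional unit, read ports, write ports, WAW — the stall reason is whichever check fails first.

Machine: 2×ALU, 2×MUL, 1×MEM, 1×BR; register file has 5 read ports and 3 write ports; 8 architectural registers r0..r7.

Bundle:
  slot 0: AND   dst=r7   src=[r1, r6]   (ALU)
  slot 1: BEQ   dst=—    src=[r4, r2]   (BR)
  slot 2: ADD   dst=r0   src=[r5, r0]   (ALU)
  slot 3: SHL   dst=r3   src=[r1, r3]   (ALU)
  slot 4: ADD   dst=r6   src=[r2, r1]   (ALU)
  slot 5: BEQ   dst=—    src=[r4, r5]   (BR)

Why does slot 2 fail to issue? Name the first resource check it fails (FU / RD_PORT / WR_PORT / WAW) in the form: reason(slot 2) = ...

reason(slot 2) = RD_PORT

#0 ALU src=r1,r6 dispatched  <A:1 Mu:2 Ld:1 B:1 rd:3 wr:2>
#1 BR src=r4,r2 dispatched  <A:1 Mu:2 Ld:1 B:0 rd:1 wr:2>
#2 ALU src=r5,r0 held:RD_PORT  <A:1 Mu:2 Ld:1 B:0 rd:1 wr:2>
#3 ALU src=r1,r3 held:RD_PORT  <A:1 Mu:2 Ld:1 B:0 rd:1 wr:2>
#4 ALU src=r2,r1 held:RD_PORT  <A:1 Mu:2 Ld:1 B:0 rd:1 wr:2>
#5 BR src=r4,r5 held:FU  <A:1 Mu:2 Ld:1 B:0 rd:1 wr:2>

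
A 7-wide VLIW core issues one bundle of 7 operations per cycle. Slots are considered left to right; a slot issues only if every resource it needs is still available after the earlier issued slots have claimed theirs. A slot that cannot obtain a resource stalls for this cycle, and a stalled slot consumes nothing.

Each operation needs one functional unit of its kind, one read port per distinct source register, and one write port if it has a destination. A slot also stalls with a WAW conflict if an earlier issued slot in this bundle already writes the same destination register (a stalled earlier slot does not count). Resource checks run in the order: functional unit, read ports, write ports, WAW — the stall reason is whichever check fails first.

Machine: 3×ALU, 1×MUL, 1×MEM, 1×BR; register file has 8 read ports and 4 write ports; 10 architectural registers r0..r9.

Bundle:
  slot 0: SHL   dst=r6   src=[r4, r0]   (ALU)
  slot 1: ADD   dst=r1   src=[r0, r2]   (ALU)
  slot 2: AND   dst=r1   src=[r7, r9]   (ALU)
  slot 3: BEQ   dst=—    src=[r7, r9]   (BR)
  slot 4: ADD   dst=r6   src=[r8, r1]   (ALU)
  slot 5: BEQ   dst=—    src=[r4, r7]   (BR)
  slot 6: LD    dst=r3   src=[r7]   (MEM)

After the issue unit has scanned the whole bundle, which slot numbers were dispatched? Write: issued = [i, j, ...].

issued = [0, 1, 3, 6]

(0) want 1×ALU +2rd +1wr — yes → AL2|MU1|ME1|BR1|rd6|wr3
(1) want 1×ALU +2rd +1wr — yes → AL1|MU1|ME1|BR1|rd4|wr2
(2) want 1×ALU +2rd +1wr — WAW → AL1|MU1|ME1|BR1|rd4|wr2
(3) want 1×BR +2rd +0wr — yes → AL1|MU1|ME1|BR0|rd2|wr2
(4) want 1×ALU +2rd +1wr — WAW → AL1|MU1|ME1|BR0|rd2|wr2
(5) want 1×BR +2rd +0wr — FU → AL1|MU1|ME1|BR0|rd2|wr2
(6) want 1×MEM +1rd +1wr — yes → AL1|MU1|ME0|BR0|rd1|wr1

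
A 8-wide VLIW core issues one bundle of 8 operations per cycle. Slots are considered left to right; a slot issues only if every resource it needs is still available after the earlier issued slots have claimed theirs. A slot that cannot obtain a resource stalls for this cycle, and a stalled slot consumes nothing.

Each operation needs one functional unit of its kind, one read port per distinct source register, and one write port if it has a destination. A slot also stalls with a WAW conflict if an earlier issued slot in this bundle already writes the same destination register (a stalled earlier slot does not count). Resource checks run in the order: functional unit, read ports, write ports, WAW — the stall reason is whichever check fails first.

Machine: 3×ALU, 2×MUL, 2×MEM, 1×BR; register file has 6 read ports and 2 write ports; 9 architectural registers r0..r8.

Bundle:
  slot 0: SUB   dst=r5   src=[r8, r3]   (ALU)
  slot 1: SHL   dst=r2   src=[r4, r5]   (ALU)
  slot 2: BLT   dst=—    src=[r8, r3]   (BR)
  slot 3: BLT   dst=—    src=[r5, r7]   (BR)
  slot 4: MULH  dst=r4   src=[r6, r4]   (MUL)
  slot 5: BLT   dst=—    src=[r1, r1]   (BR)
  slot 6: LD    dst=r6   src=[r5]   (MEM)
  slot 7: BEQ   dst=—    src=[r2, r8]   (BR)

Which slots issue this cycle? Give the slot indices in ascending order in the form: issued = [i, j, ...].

(0) want 1×ALU +2rd +1wr — yes → AL2|MU2|ME2|BR1|rd4|wr1
(1) want 1×ALU +2rd +1wr — yes → AL1|MU2|ME2|BR1|rd2|wr0
(2) want 1×BR +2rd +0wr — yes → AL1|MU2|ME2|BR0|rd0|wr0
(3) want 1×BR +2rd +0wr — FU → AL1|MU2|ME2|BR0|rd0|wr0
(4) want 1×MUL +2rd +1wr — RD_PORT → AL1|MU2|ME2|BR0|rd0|wr0
(5) want 1×BR +1rd +0wr — FU → AL1|MU2|ME2|BR0|rd0|wr0
(6) want 1×MEM +1rd +1wr — RD_PORT → AL1|MU2|ME2|BR0|rd0|wr0
(7) want 1×BR +2rd +0wr — FU → AL1|MU2|ME2|BR0|rd0|wr0

issued = [0, 1, 2]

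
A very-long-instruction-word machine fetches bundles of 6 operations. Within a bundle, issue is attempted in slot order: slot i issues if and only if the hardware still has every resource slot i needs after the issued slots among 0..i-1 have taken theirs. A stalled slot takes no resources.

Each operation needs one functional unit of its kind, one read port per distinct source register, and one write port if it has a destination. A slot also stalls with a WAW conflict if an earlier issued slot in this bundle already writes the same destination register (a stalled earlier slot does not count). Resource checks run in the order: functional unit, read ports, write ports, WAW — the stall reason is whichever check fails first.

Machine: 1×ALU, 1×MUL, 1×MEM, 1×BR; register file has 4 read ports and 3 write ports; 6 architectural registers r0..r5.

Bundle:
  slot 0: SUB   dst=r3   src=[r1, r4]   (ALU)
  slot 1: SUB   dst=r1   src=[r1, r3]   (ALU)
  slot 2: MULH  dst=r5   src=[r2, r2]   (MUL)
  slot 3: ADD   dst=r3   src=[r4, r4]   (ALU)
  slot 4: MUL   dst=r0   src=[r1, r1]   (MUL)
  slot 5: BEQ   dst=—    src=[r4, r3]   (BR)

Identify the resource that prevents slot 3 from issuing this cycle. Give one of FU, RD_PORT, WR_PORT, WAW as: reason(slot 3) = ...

reason(slot 3) = FU

(0) want 1×ALU +2rd +1wr — yes → AL0|MU1|ME1|BR1|rd2|wr2
(1) want 1×ALU +2rd +1wr — FU → AL0|MU1|ME1|BR1|rd2|wr2
(2) want 1×MUL +1rd +1wr — yes → AL0|MU0|ME1|BR1|rd1|wr1
(3) want 1×ALU +1rd +1wr — FU → AL0|MU0|ME1|BR1|rd1|wr1
(4) want 1×MUL +1rd +1wr — FU → AL0|MU0|ME1|BR1|rd1|wr1
(5) want 1×BR +2rd +0wr — RD_PORT → AL0|MU0|ME1|BR1|rd1|wr1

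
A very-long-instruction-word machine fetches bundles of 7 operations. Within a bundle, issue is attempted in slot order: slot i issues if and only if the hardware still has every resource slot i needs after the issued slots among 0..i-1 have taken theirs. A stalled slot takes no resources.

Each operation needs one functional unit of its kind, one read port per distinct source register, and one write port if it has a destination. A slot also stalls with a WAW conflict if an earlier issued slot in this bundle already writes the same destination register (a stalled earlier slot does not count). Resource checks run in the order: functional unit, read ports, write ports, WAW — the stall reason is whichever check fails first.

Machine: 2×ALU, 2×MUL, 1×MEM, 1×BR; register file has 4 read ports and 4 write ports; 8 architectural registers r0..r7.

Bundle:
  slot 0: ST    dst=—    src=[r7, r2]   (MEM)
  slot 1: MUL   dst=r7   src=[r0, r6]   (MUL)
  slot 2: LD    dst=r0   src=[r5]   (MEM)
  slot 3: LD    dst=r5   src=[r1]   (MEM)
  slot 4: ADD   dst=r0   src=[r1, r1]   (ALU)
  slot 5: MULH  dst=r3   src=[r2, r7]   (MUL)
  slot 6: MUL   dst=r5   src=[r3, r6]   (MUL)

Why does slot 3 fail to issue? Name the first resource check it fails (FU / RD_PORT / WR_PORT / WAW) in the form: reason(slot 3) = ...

#0 MEM src=r7,r2 dispatched  <A:2 Mu:2 Ld:0 B:1 rd:2 wr:4>
#1 MUL src=r0,r6 dispatched  <A:2 Mu:1 Ld:0 B:1 rd:0 wr:3>
#2 MEM src=r5 held:FU  <A:2 Mu:1 Ld:0 B:1 rd:0 wr:3>
#3 MEM src=r1 held:FU  <A:2 Mu:1 Ld:0 B:1 rd:0 wr:3>
#4 ALU src=r1,r1 held:RD_PORT  <A:2 Mu:1 Ld:0 B:1 rd:0 wr:3>
#5 MUL src=r2,r7 held:RD_PORT  <A:2 Mu:1 Ld:0 B:1 rd:0 wr:3>
#6 MUL src=r3,r6 held:RD_PORT  <A:2 Mu:1 Ld:0 B:1 rd:0 wr:3>

reason(slot 3) = FU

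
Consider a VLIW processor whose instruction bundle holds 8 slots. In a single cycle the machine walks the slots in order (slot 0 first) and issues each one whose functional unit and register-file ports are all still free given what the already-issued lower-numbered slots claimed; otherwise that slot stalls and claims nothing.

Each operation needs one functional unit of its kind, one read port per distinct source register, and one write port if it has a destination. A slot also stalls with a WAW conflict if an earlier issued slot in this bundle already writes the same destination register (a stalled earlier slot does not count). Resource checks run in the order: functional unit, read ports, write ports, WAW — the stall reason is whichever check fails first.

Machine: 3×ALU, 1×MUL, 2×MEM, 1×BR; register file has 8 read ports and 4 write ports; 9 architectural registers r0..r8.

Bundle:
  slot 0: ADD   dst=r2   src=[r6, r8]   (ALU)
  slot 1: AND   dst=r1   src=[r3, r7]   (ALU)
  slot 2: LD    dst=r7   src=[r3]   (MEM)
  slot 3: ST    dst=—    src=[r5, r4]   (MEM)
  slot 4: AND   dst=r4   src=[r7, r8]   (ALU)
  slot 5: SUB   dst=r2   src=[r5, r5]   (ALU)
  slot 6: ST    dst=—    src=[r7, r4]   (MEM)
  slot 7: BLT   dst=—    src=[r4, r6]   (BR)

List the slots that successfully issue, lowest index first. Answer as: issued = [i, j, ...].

(0) want 1×ALU +2rd +1wr — yes → AL2|MU1|ME2|BR1|rd6|wr3
(1) want 1×ALU +2rd +1wr — yes → AL1|MU1|ME2|BR1|rd4|wr2
(2) want 1×MEM +1rd +1wr — yes → AL1|MU1|ME1|BR1|rd3|wr1
(3) want 1×MEM +2rd +0wr — yes → AL1|MU1|ME0|BR1|rd1|wr1
(4) want 1×ALU +2rd +1wr — RD_PORT → AL1|MU1|ME0|BR1|rd1|wr1
(5) want 1×ALU +1rd +1wr — WAW → AL1|MU1|ME0|BR1|rd1|wr1
(6) want 1×MEM +2rd +0wr — FU → AL1|MU1|ME0|BR1|rd1|wr1
(7) want 1×BR +2rd +0wr — RD_PORT → AL1|MU1|ME0|BR1|rd1|wr1

issued = [0, 1, 2, 3]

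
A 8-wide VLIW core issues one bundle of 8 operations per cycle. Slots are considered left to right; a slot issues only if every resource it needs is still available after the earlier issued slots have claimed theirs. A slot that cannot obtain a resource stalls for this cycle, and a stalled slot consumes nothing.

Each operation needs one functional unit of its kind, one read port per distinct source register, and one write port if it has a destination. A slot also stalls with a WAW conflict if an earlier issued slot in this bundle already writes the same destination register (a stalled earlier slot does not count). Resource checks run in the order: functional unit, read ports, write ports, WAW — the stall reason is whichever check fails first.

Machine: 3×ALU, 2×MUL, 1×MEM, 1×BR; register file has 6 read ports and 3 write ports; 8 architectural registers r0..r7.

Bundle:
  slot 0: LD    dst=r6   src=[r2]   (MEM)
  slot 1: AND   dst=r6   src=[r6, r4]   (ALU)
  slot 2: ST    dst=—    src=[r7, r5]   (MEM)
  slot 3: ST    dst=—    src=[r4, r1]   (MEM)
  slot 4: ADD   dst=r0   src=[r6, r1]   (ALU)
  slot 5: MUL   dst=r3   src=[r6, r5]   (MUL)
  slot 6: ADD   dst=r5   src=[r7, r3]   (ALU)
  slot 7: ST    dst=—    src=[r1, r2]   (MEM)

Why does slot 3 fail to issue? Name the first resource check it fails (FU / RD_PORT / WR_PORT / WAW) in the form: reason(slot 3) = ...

reason(slot 3) = FU

#0 MEM src=r2 dispatched  <A:3 Mu:2 Ld:0 B:1 rd:5 wr:2>
#1 ALU src=r6,r4 held:WAW  <A:3 Mu:2 Ld:0 B:1 rd:5 wr:2>
#2 MEM src=r7,r5 held:FU  <A:3 Mu:2 Ld:0 B:1 rd:5 wr:2>
#3 MEM src=r4,r1 held:FU  <A:3 Mu:2 Ld:0 B:1 rd:5 wr:2>
#4 ALU src=r6,r1 dispatched  <A:2 Mu:2 Ld:0 B:1 rd:3 wr:1>
#5 MUL src=r6,r5 dispatched  <A:2 Mu:1 Ld:0 B:1 rd:1 wr:0>
#6 ALU src=r7,r3 held:RD_PORT  <A:2 Mu:1 Ld:0 B:1 rd:1 wr:0>
#7 MEM src=r1,r2 held:FU  <A:2 Mu:1 Ld:0 B:1 rd:1 wr:0>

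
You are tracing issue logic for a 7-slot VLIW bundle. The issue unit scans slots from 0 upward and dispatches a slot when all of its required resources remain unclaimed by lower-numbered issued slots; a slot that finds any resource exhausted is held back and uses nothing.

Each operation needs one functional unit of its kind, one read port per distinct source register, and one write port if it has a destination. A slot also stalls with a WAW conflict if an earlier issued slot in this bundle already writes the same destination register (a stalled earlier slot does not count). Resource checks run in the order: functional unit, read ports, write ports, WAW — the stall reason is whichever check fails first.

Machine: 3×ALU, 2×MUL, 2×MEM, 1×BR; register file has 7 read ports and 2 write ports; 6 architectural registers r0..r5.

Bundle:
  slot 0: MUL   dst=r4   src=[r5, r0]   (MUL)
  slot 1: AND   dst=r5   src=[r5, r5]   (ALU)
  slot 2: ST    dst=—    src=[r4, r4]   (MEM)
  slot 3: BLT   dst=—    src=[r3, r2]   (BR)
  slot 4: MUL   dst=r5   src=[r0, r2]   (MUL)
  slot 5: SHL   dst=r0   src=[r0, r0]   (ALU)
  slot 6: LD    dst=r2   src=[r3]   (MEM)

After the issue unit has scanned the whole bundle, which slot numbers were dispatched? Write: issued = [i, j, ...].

issued = [0, 1, 2, 3]

#0 MUL src=r5,r0 dispatched  <A:3 Mu:1 Ld:2 B:1 rd:5 wr:1>
#1 ALU src=r5,r5 dispatched  <A:2 Mu:1 Ld:2 B:1 rd:4 wr:0>
#2 MEM src=r4,r4 dispatched  <A:2 Mu:1 Ld:1 B:1 rd:3 wr:0>
#3 BR src=r3,r2 dispatched  <A:2 Mu:1 Ld:1 B:0 rd:1 wr:0>
#4 MUL src=r0,r2 held:RD_PORT  <A:2 Mu:1 Ld:1 B:0 rd:1 wr:0>
#5 ALU src=r0,r0 held:WR_PORT  <A:2 Mu:1 Ld:1 B:0 rd:1 wr:0>
#6 MEM src=r3 held:WR_PORT  <A:2 Mu:1 Ld:1 B:0 rd:1 wr:0>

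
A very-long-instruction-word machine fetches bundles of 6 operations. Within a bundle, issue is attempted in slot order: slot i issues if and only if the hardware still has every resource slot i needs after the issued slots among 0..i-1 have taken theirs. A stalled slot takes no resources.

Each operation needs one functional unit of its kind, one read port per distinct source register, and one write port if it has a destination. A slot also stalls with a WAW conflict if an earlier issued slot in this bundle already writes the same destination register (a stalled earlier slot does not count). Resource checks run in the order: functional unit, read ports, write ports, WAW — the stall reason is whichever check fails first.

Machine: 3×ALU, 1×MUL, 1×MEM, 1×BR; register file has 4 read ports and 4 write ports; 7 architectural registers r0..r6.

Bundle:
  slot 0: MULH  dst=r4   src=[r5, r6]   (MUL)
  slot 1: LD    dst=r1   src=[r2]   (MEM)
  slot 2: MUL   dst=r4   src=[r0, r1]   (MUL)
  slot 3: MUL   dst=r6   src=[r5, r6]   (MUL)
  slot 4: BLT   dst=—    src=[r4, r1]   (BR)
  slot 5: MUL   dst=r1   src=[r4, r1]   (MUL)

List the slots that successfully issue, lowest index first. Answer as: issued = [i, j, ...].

issued = [0, 1]

#0 MUL src=r5,r6 dispatched  <A:3 Mu:0 Ld:1 B:1 rd:2 wr:3>
#1 MEM src=r2 dispatched  <A:3 Mu:0 Ld:0 B:1 rd:1 wr:2>
#2 MUL src=r0,r1 held:FU  <A:3 Mu:0 Ld:0 B:1 rd:1 wr:2>
#3 MUL src=r5,r6 held:FU  <A:3 Mu:0 Ld:0 B:1 rd:1 wr:2>
#4 BR src=r4,r1 held:RD_PORT  <A:3 Mu:0 Ld:0 B:1 rd:1 wr:2>
#5 MUL src=r4,r1 held:FU  <A:3 Mu:0 Ld:0 B:1 rd:1 wr:2>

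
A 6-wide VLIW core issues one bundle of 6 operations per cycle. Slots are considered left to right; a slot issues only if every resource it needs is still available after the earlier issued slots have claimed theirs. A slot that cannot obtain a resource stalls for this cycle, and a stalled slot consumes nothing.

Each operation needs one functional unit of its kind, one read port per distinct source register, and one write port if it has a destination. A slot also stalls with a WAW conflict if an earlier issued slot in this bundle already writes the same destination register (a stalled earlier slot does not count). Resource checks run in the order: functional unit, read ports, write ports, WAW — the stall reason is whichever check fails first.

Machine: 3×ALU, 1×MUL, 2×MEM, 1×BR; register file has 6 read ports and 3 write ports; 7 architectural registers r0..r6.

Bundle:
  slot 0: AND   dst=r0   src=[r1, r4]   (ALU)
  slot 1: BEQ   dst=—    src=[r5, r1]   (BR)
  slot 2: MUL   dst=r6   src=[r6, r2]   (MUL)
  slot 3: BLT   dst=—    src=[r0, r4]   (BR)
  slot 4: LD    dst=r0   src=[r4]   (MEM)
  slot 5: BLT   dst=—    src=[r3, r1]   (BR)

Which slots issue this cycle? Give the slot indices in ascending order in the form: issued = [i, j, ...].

issued = [0, 1, 2]

  0. ALU→r0 ⇒ go  {2A/1Mu/2Ld/1B | 4r 2w}
  1. BR ⇒ go  {2A/1Mu/2Ld/0B | 2r 2w}
  2. MUL→r6 ⇒ go  {2A/0Mu/2Ld/0B | 0r 1w}
  3. BR ⇒ no(FU)  {2A/0Mu/2Ld/0B | 0r 1w}
  4. MEM→r0 ⇒ no(RD_PORT)  {2A/0Mu/2Ld/0B | 0r 1w}
  5. BR ⇒ no(FU)  {2A/0Mu/2Ld/0B | 0r 1w}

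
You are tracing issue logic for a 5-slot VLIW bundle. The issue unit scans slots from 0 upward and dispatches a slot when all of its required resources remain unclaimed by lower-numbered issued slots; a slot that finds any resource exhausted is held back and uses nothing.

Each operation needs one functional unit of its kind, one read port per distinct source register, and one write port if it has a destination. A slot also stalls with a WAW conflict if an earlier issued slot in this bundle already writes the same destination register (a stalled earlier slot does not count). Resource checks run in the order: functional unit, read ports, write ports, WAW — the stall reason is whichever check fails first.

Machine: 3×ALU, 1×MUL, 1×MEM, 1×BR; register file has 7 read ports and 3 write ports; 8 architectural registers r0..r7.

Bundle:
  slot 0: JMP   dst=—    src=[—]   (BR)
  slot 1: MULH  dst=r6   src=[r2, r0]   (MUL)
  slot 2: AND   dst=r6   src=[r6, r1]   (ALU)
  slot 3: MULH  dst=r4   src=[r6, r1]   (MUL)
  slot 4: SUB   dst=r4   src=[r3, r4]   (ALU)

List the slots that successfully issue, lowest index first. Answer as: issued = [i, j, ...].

issued = [0, 1, 4]

slot 0 (BR): ISSUE — free A3,Mu1,Ld1,B0 rp7 wp3
slot 1 (MUL): ISSUE — free A3,Mu0,Ld1,B0 rp5 wp2
slot 2 (ALU): stall WAW — free A3,Mu0,Ld1,B0 rp5 wp2
slot 3 (MUL): stall FU — free A3,Mu0,Ld1,B0 rp5 wp2
slot 4 (ALU): ISSUE — free A2,Mu0,Ld1,B0 rp3 wp1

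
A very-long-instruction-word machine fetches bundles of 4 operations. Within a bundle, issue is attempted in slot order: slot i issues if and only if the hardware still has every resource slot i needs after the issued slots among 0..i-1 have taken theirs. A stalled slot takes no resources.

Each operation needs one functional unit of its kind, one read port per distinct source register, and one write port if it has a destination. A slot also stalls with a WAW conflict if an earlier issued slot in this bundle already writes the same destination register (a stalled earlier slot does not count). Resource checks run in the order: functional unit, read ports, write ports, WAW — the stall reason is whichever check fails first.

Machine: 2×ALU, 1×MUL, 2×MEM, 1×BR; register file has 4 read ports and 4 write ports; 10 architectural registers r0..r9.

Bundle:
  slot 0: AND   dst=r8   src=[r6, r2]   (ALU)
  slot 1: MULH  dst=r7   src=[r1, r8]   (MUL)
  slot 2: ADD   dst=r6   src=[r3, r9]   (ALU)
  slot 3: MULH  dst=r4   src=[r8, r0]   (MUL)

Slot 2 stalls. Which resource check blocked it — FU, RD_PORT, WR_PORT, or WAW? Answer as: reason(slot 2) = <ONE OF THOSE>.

  0. ALU→r8 ⇒ go  {1A/1Mu/2Ld/1B | 2r 3w}
  1. MUL→r7 ⇒ go  {1A/0Mu/2Ld/1B | 0r 2w}
  2. ALU→r6 ⇒ no(RD_PORT)  {1A/0Mu/2Ld/1B | 0r 2w}
  3. MUL→r4 ⇒ no(FU)  {1A/0Mu/2Ld/1B | 0r 2w}

reason(slot 2) = RD_PORT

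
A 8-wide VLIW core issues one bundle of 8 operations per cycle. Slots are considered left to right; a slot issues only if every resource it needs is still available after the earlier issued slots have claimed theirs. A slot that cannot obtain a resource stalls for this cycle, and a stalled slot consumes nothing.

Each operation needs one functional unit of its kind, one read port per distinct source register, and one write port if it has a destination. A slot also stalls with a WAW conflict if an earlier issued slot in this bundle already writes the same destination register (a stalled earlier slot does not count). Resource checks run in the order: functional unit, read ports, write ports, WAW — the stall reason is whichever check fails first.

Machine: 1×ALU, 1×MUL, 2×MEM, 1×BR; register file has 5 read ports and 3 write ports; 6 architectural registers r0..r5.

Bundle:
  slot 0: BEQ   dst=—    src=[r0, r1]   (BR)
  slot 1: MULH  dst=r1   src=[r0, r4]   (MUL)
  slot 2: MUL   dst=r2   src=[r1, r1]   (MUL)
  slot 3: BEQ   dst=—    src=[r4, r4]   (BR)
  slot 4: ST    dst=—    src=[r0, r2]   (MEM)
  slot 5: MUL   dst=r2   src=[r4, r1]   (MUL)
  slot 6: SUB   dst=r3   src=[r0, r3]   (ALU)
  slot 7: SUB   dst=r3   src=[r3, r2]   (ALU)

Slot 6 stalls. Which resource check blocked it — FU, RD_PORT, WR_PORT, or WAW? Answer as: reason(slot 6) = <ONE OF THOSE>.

reason(slot 6) = RD_PORT

#0 BR src=r0,r1 dispatched  <A:1 Mu:1 Ld:2 B:0 rd:3 wr:3>
#1 MUL src=r0,r4 dispatched  <A:1 Mu:0 Ld:2 B:0 rd:1 wr:2>
#2 MUL src=r1,r1 held:FU  <A:1 Mu:0 Ld:2 B:0 rd:1 wr:2>
#3 BR src=r4,r4 held:FU  <A:1 Mu:0 Ld:2 B:0 rd:1 wr:2>
#4 MEM src=r0,r2 held:RD_PORT  <A:1 Mu:0 Ld:2 B:0 rd:1 wr:2>
#5 MUL src=r4,r1 held:FU  <A:1 Mu:0 Ld:2 B:0 rd:1 wr:2>
#6 ALU src=r0,r3 held:RD_PORT  <A:1 Mu:0 Ld:2 B:0 rd:1 wr:2>
#7 ALU src=r3,r2 held:RD_PORT  <A:1 Mu:0 Ld:2 B:0 rd:1 wr:2>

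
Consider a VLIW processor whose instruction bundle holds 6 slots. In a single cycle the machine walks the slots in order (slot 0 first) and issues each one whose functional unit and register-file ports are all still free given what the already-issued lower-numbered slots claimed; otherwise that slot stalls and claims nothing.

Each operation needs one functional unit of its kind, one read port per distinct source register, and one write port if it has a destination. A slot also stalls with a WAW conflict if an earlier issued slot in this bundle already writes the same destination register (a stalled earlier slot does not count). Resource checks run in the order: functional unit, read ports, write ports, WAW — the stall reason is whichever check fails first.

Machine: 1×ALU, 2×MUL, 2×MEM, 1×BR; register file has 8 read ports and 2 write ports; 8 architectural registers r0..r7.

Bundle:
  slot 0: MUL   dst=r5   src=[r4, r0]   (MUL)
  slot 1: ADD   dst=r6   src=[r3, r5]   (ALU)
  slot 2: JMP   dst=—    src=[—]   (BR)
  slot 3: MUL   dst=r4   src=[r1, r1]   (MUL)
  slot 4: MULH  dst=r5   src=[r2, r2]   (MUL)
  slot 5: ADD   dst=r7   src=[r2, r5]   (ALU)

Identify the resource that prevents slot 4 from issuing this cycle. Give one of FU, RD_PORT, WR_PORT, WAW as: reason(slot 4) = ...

(0) want 1×MUL +2rd +1wr — yes → AL1|MU1|ME2|BR1|rd6|wr1
(1) want 1×ALU +2rd +1wr — yes → AL0|MU1|ME2|BR1|rd4|wr0
(2) want 1×BR +0rd +0wr — yes → AL0|MU1|ME2|BR0|rd4|wr0
(3) want 1×MUL +1rd +1wr — WR_PORT → AL0|MU1|ME2|BR0|rd4|wr0
(4) want 1×MUL +1rd +1wr — WR_PORT → AL0|MU1|ME2|BR0|rd4|wr0
(5) want 1×ALU +2rd +1wr — FU → AL0|MU1|ME2|BR0|rd4|wr0

reason(slot 4) = WR_PORT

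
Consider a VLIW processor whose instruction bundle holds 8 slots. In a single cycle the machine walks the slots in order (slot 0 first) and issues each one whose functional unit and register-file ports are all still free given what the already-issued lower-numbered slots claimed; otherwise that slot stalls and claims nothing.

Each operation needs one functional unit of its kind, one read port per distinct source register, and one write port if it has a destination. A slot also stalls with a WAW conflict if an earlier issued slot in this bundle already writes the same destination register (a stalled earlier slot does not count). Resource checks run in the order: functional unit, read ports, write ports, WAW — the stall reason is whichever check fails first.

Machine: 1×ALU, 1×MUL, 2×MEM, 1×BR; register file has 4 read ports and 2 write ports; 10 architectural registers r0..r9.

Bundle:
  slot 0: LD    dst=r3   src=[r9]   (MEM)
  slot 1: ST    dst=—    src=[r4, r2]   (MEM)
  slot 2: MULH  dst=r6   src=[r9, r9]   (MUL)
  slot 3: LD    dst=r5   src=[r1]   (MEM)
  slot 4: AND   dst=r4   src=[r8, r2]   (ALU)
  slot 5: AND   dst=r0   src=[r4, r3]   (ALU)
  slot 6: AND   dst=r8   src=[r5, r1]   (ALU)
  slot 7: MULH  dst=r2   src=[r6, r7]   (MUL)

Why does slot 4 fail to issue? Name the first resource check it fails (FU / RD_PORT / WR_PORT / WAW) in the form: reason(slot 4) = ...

(0) want 1×MEM +1rd +1wr — yes → AL1|MU1|ME1|BR1|rd3|wr1
(1) want 1×MEM +2rd +0wr — yes → AL1|MU1|ME0|BR1|rd1|wr1
(2) want 1×MUL +1rd +1wr — yes → AL1|MU0|ME0|BR1|rd0|wr0
(3) want 1×MEM +1rd +1wr — FU → AL1|MU0|ME0|BR1|rd0|wr0
(4) want 1×ALU +2rd +1wr — RD_PORT → AL1|MU0|ME0|BR1|rd0|wr0
(5) want 1×ALU +2rd +1wr — RD_PORT → AL1|MU0|ME0|BR1|rd0|wr0
(6) want 1×ALU +2rd +1wr — RD_PORT → AL1|MU0|ME0|BR1|rd0|wr0
(7) want 1×MUL +2rd +1wr — FU → AL1|MU0|ME0|BR1|rd0|wr0

reason(slot 4) = RD_PORT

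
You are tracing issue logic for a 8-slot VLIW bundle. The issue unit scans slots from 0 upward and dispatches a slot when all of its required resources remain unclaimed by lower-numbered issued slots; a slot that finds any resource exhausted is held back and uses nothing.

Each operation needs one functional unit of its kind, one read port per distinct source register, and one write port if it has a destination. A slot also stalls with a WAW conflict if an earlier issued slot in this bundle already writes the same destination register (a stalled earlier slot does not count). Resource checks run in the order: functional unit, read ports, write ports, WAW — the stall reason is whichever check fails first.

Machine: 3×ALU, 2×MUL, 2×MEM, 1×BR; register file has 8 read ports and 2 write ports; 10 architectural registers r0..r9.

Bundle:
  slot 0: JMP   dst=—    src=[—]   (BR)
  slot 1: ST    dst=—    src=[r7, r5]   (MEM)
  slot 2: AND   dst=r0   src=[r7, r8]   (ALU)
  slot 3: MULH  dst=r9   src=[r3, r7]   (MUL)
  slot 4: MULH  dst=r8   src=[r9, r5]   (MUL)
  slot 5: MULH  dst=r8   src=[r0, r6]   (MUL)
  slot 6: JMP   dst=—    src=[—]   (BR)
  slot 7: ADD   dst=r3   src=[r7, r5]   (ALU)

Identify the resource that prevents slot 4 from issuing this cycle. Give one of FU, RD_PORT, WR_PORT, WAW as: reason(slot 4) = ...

reason(slot 4) = WR_PORT

#0 BR src=- dispatched  <A:3 Mu:2 Ld:2 B:0 rd:8 wr:2>
#1 MEM src=r7,r5 dispatched  <A:3 Mu:2 Ld:1 B:0 rd:6 wr:2>
#2 ALU src=r7,r8 dispatched  <A:2 Mu:2 Ld:1 B:0 rd:4 wr:1>
#3 MUL src=r3,r7 dispatched  <A:2 Mu:1 Ld:1 B:0 rd:2 wr:0>
#4 MUL src=r9,r5 held:WR_PORT  <A:2 Mu:1 Ld:1 B:0 rd:2 wr:0>
#5 MUL src=r0,r6 held:WR_PORT  <A:2 Mu:1 Ld:1 B:0 rd:2 wr:0>
#6 BR src=- held:FU  <A:2 Mu:1 Ld:1 B:0 rd:2 wr:0>
#7 ALU src=r7,r5 held:WR_PORT  <A:2 Mu:1 Ld:1 B:0 rd:2 wr:0>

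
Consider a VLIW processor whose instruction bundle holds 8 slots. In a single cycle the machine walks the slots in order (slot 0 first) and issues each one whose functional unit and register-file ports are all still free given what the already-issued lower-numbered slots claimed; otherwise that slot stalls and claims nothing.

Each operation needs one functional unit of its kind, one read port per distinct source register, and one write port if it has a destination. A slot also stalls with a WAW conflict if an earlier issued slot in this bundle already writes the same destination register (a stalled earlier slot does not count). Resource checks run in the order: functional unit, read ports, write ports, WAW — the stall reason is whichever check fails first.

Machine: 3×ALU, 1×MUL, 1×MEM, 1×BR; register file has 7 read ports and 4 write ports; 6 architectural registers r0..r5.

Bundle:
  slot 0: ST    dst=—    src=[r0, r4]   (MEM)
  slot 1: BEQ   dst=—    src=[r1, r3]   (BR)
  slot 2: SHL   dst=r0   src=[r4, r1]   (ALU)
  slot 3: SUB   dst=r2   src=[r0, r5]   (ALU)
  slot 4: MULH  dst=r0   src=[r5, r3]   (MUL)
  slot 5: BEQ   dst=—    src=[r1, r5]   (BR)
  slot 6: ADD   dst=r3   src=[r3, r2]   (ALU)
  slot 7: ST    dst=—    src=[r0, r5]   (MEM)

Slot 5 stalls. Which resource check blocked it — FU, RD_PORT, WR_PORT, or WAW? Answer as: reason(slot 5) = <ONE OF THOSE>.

reason(slot 5) = FU

  0. MEM ⇒ go  {3A/1Mu/0Ld/1B | 5r 4w}
  1. BR ⇒ go  {3A/1Mu/0Ld/0B | 3r 4w}
  2. ALU→r0 ⇒ go  {2A/1Mu/0Ld/0B | 1r 3w}
  3. ALU→r2 ⇒ no(RD_PORT)  {2A/1Mu/0Ld/0B | 1r 3w}
  4. MUL→r0 ⇒ no(RD_PORT)  {2A/1Mu/0Ld/0B | 1r 3w}
  5. BR ⇒ no(FU)  {2A/1Mu/0Ld/0B | 1r 3w}
  6. ALU→r3 ⇒ no(RD_PORT)  {2A/1Mu/0Ld/0B | 1r 3w}
  7. MEM ⇒ no(FU)  {2A/1Mu/0Ld/0B | 1r 3w}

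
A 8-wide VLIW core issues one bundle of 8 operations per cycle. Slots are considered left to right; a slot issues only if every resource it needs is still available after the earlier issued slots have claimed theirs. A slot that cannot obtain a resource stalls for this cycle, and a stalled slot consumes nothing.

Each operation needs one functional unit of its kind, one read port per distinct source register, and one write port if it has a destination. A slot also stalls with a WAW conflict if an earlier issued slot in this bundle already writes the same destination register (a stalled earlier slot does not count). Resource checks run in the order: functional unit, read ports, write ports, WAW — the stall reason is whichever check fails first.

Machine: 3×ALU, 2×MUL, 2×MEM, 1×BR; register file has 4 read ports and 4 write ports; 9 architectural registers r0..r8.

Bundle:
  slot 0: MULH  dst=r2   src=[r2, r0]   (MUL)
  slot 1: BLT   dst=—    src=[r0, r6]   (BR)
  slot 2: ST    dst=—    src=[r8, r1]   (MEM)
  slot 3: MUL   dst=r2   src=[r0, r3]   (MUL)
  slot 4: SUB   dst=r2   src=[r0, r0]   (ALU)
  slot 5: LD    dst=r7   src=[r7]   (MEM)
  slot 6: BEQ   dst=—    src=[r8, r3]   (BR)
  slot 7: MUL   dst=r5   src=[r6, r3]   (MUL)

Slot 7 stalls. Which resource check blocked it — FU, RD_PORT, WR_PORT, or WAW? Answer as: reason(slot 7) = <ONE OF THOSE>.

slot 0 (MUL): ISSUE — free A3,Mu1,Ld2,B1 rp2 wp3
slot 1 (BR): ISSUE — free A3,Mu1,Ld2,B0 rp0 wp3
slot 2 (MEM): stall RD_PORT — free A3,Mu1,Ld2,B0 rp0 wp3
slot 3 (MUL): stall RD_PORT — free A3,Mu1,Ld2,B0 rp0 wp3
slot 4 (ALU): stall RD_PORT — free A3,Mu1,Ld2,B0 rp0 wp3
slot 5 (MEM): stall RD_PORT — free A3,Mu1,Ld2,B0 rp0 wp3
slot 6 (BR): stall FU — free A3,Mu1,Ld2,B0 rp0 wp3
slot 7 (MUL): stall RD_PORT — free A3,Mu1,Ld2,B0 rp0 wp3

reason(slot 7) = RD_PORT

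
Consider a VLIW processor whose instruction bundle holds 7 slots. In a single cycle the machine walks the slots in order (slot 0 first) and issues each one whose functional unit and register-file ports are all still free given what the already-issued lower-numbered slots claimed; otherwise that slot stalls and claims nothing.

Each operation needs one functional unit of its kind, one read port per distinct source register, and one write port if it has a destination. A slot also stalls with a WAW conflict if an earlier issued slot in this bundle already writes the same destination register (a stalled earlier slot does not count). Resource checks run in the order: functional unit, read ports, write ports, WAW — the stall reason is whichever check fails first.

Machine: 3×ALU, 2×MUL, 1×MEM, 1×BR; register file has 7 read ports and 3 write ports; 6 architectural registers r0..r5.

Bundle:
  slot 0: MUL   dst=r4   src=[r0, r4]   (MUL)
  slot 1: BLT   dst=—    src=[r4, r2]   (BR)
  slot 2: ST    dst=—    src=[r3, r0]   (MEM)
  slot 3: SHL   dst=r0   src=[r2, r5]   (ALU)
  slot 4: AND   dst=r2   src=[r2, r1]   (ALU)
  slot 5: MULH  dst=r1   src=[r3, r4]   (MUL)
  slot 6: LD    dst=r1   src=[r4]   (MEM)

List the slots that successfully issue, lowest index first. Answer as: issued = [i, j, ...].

issued = [0, 1, 2]

[0] MUL needs rd=2 wr=1: ok; after: ALU=3 MUL=1 MEM=1 BR=1, R=5, W=2
[1] BR needs rd=2 wr=0: ok; after: ALU=3 MUL=1 MEM=1 BR=0, R=3, W=2
[2] MEM needs rd=2 wr=0: ok; after: ALU=3 MUL=1 MEM=0 BR=0, R=1, W=2
[3] ALU needs rd=2 wr=1: RD_PORT; after: ALU=3 MUL=1 MEM=0 BR=0, R=1, W=2
[4] ALU needs rd=2 wr=1: RD_PORT; after: ALU=3 MUL=1 MEM=0 BR=0, R=1, W=2
[5] MUL needs rd=2 wr=1: RD_PORT; after: ALU=3 MUL=1 MEM=0 BR=0, R=1, W=2
[6] MEM needs rd=1 wr=1: FU; after: ALU=3 MUL=1 MEM=0 BR=0, R=1, W=2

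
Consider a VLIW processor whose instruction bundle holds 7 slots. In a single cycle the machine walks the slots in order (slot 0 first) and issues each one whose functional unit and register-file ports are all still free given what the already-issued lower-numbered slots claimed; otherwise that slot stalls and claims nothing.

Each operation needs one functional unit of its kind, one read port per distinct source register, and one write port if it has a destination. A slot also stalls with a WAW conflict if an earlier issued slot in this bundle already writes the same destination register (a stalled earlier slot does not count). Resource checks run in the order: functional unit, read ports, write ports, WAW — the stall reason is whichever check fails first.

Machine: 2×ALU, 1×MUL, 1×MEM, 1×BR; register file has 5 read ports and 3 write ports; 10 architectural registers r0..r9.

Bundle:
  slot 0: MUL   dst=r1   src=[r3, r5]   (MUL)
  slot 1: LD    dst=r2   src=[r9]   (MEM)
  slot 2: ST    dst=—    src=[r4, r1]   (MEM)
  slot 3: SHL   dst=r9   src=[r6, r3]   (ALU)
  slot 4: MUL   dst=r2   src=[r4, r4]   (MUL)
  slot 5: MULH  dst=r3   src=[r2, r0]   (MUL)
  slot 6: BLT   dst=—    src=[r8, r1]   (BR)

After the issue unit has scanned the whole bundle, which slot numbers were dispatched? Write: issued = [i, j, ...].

issued = [0, 1, 3]

(0) want 1×MUL +2rd +1wr — yes → AL2|MU0|ME1|BR1|rd3|wr2
(1) want 1×MEM +1rd +1wr — yes → AL2|MU0|ME0|BR1|rd2|wr1
(2) want 1×MEM +2rd +0wr — FU → AL2|MU0|ME0|BR1|rd2|wr1
(3) want 1×ALU +2rd +1wr — yes → AL1|MU0|ME0|BR1|rd0|wr0
(4) want 1×MUL +1rd +1wr — FU → AL1|MU0|ME0|BR1|rd0|wr0
(5) want 1×MUL +2rd +1wr — FU → AL1|MU0|ME0|BR1|rd0|wr0
(6) want 1×BR +2rd +0wr — RD_PORT → AL1|MU0|ME0|BR1|rd0|wr0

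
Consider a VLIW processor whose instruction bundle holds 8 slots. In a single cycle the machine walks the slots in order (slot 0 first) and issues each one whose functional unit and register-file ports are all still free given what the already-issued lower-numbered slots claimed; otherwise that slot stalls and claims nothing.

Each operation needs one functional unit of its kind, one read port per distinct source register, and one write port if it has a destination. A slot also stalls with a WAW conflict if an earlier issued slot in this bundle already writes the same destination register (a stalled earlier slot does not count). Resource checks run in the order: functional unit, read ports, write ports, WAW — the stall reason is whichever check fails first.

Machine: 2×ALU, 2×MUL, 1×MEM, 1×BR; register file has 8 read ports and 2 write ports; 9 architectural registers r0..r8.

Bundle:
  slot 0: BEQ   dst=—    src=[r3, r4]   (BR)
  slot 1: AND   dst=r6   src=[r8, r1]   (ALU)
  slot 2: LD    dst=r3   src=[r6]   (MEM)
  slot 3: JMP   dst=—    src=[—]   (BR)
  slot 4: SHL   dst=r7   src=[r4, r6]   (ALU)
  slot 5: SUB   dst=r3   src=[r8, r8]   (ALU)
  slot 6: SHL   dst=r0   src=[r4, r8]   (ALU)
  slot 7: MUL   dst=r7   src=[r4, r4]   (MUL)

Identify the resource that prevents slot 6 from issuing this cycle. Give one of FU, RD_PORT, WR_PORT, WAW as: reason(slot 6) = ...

reason(slot 6) = WR_PORT

#0 BR src=r3,r4 dispatched  <A:2 Mu:2 Ld:1 B:0 rd:6 wr:2>
#1 ALU src=r8,r1 dispatched  <A:1 Mu:2 Ld:1 B:0 rd:4 wr:1>
#2 MEM src=r6 dispatched  <A:1 Mu:2 Ld:0 B:0 rd:3 wr:0>
#3 BR src=- held:FU  <A:1 Mu:2 Ld:0 B:0 rd:3 wr:0>
#4 ALU src=r4,r6 held:WR_PORT  <A:1 Mu:2 Ld:0 B:0 rd:3 wr:0>
#5 ALU src=r8,r8 held:WR_PORT  <A:1 Mu:2 Ld:0 B:0 rd:3 wr:0>
#6 ALU src=r4,r8 held:WR_PORT  <A:1 Mu:2 Ld:0 B:0 rd:3 wr:0>
#7 MUL src=r4,r4 held:WR_PORT  <A:1 Mu:2 Ld:0 B:0 rd:3 wr:0>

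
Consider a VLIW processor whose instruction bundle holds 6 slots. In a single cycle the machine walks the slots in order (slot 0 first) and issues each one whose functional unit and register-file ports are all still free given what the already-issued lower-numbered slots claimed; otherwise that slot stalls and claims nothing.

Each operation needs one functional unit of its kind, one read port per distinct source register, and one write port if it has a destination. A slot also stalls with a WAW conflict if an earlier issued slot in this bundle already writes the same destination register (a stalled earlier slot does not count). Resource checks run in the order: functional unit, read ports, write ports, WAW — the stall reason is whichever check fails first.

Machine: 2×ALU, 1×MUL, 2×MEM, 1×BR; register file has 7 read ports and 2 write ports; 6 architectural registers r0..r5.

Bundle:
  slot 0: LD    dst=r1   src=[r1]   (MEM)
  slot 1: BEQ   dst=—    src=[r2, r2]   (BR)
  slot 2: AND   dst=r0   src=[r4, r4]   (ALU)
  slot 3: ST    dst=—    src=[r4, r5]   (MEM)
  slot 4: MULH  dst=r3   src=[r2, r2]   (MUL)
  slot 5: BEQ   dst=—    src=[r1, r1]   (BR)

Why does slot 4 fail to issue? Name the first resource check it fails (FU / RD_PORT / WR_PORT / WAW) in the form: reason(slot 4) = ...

[0] MEM needs rd=1 wr=1: ok; after: ALU=2 MUL=1 MEM=1 BR=1, R=6, W=1
[1] BR needs rd=1 wr=0: ok; after: ALU=2 MUL=1 MEM=1 BR=0, R=5, W=1
[2] ALU needs rd=1 wr=1: ok; after: ALU=1 MUL=1 MEM=1 BR=0, R=4, W=0
[3] MEM needs rd=2 wr=0: ok; after: ALU=1 MUL=1 MEM=0 BR=0, R=2, W=0
[4] MUL needs rd=1 wr=1: WR_PORT; after: ALU=1 MUL=1 MEM=0 BR=0, R=2, W=0
[5] BR needs rd=1 wr=0: FU; after: ALU=1 MUL=1 MEM=0 BR=0, R=2, W=0

reason(slot 4) = WR_PORT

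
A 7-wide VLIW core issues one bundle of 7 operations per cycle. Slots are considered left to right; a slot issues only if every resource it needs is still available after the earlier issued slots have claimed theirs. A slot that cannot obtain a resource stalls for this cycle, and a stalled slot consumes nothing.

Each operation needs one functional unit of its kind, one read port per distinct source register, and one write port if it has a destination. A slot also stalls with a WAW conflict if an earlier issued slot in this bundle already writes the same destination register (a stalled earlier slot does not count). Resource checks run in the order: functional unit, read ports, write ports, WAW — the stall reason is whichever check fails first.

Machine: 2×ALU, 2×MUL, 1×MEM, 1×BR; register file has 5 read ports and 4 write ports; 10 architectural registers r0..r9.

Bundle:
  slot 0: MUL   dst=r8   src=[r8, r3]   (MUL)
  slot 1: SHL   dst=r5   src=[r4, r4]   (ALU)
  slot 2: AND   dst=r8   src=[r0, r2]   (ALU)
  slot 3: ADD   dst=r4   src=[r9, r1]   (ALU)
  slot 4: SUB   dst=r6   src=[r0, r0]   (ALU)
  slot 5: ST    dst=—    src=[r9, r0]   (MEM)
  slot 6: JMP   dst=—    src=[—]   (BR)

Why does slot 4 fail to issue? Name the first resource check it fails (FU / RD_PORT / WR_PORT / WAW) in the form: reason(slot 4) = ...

slot 0 (MUL): ISSUE — free A2,Mu1,Ld1,B1 rp3 wp3
slot 1 (ALU): ISSUE — free A1,Mu1,Ld1,B1 rp2 wp2
slot 2 (ALU): stall WAW — free A1,Mu1,Ld1,B1 rp2 wp2
slot 3 (ALU): ISSUE — free A0,Mu1,Ld1,B1 rp0 wp1
slot 4 (ALU): stall FU — free A0,Mu1,Ld1,B1 rp0 wp1
slot 5 (MEM): stall RD_PORT — free A0,Mu1,Ld1,B1 rp0 wp1
slot 6 (BR): ISSUE — free A0,Mu1,Ld1,B0 rp0 wp1

reason(slot 4) = FU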